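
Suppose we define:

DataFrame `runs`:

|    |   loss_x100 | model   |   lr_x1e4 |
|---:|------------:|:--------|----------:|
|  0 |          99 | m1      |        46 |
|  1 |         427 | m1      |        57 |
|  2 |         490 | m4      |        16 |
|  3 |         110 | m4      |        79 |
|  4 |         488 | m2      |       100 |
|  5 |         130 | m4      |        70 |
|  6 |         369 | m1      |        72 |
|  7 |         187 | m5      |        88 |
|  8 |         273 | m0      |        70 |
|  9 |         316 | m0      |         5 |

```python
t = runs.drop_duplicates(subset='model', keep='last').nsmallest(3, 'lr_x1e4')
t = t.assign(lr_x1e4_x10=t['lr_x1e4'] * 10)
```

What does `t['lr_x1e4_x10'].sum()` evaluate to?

1470

drop duplicate model (keep=last):
   loss_x100 model  lr_x1e4
4        488    m2      100
5        130    m4       70
6        369    m1       72
7        187    m5       88
9        316    m0        5
take 3 rows with smallest lr_x1e4:
   loss_x100 model  lr_x1e4
9        316    m0        5
5        130    m4       70
6        369    m1       72
add column lr_x1e4_x10 = t['lr_x1e4'] * 10:
   loss_x100 model  lr_x1e4  lr_x1e4_x10
9        316    m0        5           50
5        130    m4       70          700
6        369    m1       72          720
Finally, sum of column 'lr_x1e4_x10' = 1470.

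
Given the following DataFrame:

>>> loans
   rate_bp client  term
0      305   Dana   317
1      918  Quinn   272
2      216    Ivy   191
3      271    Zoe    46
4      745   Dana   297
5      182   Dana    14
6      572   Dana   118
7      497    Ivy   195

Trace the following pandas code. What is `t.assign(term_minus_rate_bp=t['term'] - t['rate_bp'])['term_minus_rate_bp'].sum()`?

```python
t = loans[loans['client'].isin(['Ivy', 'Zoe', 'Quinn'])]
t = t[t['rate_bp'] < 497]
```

filter rows where client in ['Ivy', 'Zoe', 'Quinn']:
   rate_bp client  term
1      918  Quinn   272
2      216    Ivy   191
3      271    Zoe    46
7      497    Ivy   195
filter rows where rate_bp < 497:
   rate_bp client  term
2      216    Ivy   191
3      271    Zoe    46
add column term_minus_rate_bp = t['term'] - t['rate_bp']:
   rate_bp client  term  term_minus_rate_bp
2      216    Ivy   191                 -25
3      271    Zoe    46                -225
Hence -250.

-250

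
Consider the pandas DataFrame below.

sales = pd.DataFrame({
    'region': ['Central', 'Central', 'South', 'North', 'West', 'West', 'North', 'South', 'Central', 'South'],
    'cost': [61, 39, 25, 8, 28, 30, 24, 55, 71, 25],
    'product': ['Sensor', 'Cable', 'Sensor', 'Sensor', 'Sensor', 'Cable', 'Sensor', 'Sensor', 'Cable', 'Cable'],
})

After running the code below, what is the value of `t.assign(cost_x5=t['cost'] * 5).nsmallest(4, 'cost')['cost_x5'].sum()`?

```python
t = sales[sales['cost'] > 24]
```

filter rows where cost > 24:
    region  cost product
0  Central    61  Sensor
1  Central    39   Cable
2    South    25  Sensor
4     West    28  Sensor
5     West    30   Cable
7    South    55  Sensor
8  Central    71   Cable
9    South    25   Cable
add column cost_x5 = t['cost'] * 5:
    region  cost product  cost_x5
0  Central    61  Sensor      305
1  Central    39   Cable      195
2    South    25  Sensor      125
4     West    28  Sensor      140
5     West    30   Cable      150
7    South    55  Sensor      275
8  Central    71   Cable      355
9    South    25   Cable      125
take 4 rows with smallest cost:
  region  cost product  cost_x5
2  South    25  Sensor      125
9  South    25   Cable      125
4   West    28  Sensor      140
5   West    30   Cable      150

540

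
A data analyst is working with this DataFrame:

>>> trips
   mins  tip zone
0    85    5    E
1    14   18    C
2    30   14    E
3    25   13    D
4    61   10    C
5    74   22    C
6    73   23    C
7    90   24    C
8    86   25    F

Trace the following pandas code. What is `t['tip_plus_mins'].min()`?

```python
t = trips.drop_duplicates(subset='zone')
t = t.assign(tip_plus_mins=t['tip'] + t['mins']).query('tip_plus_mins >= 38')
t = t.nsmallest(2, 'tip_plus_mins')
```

drop duplicate zone (keep=first):
   mins  tip zone
0    85    5    E
1    14   18    C
3    25   13    D
8    86   25    F
add column tip_plus_mins = t['tip'] + t['mins']:
   mins  tip zone  tip_plus_mins
0    85    5    E             90
1    14   18    C             32
3    25   13    D             38
8    86   25    F            111
filter rows where tip_plus_mins >= 38:
   mins  tip zone  tip_plus_mins
0    85    5    E             90
3    25   13    D             38
8    86   25    F            111
take 2 rows with smallest tip_plus_mins:
   mins  tip zone  tip_plus_mins
3    25   13    D             38
0    85    5    E             90

38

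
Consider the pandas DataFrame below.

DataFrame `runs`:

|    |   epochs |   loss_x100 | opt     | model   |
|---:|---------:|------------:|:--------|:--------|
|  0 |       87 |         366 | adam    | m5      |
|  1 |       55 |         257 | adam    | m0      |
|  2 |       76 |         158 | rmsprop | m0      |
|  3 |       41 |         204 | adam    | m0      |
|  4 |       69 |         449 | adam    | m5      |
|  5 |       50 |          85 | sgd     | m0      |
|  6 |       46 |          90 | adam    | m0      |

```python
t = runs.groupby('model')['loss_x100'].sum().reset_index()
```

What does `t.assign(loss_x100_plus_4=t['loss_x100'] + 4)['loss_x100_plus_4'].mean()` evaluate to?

808.5

group by model, sum of loss_x100:
model
m0    794
m5    815
Name: loss_x100, dtype: int64
reset_index():
  model  loss_x100
0    m0        794
1    m5        815
add column loss_x100_plus_4 = t['loss_x100'] + 4:
  model  loss_x100  loss_x100_plus_4
0    m0        794               798
1    m5        815               819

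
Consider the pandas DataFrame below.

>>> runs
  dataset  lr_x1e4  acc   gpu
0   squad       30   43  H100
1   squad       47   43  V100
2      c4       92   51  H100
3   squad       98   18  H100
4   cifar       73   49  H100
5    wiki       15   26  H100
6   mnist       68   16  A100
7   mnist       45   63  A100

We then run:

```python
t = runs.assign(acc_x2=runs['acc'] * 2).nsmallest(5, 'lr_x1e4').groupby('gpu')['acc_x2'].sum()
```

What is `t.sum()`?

add column acc_x2 = runs['acc'] * 2:
  dataset  lr_x1e4  acc   gpu  acc_x2
0   squad       30   43  H100      86
1   squad       47   43  V100      86
2      c4       92   51  H100     102
3   squad       98   18  H100      36
4   cifar       73   49  H100      98
5    wiki       15   26  H100      52
6   mnist       68   16  A100      32
7   mnist       45   63  A100     126
take 5 rows with smallest lr_x1e4:
  dataset  lr_x1e4  acc   gpu  acc_x2
5    wiki       15   26  H100      52
0   squad       30   43  H100      86
7   mnist       45   63  A100     126
1   squad       47   43  V100      86
6   mnist       68   16  A100      32
group by gpu, sum of acc_x2:
gpu
A100    158
H100    138
V100     86
Name: acc_x2, dtype: int64

382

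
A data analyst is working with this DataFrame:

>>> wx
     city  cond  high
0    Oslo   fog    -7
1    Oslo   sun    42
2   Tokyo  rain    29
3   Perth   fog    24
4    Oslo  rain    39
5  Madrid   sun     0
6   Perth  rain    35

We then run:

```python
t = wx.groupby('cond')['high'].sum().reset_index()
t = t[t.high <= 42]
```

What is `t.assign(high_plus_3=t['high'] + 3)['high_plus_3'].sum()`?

group by cond, sum of high:
cond
fog      17
rain    103
sun      42
Name: high, dtype: int64
reset_index():
   cond  high
0   fog    17
1  rain   103
2   sun    42
filter rows where high <= 42:
  cond  high
0  fog    17
2  sun    42
add column high_plus_3 = t['high'] + 3:
  cond  high  high_plus_3
0  fog    17           20
2  sun    42           45
So sum() = 65.

65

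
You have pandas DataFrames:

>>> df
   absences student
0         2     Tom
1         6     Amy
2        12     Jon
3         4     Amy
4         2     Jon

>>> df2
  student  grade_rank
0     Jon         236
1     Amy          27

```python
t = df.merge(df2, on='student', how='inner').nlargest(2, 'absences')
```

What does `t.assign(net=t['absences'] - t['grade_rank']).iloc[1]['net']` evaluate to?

merge on 'student' (how='inner') → 4 rows:
   absences student  grade_rank
0         6     Amy          27
1        12     Jon         236
2         4     Amy          27
3         2     Jon         236
take 2 rows with largest absences:
   absences student  grade_rank
1        12     Jon         236
0         6     Amy          27
add column net = t['absences'] - t['grade_rank']:
   absences student  grade_rank  net
1        12     Jon         236 -224
0         6     Amy          27  -21
Reading off the value at position 1, column 'net', we get -21.

-21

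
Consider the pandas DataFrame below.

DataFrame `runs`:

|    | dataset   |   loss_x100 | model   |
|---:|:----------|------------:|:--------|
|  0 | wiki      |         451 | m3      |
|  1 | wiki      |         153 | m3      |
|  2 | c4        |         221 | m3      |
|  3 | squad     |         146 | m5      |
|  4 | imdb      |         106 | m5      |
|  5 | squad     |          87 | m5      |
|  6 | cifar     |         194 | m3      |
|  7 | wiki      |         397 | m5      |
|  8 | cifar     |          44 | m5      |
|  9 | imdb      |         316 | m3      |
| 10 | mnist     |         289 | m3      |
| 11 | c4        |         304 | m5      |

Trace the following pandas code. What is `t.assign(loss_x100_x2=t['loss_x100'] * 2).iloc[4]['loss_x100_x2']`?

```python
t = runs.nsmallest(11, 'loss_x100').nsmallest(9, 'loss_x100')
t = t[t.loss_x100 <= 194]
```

take 11 rows with smallest loss_x100:
   dataset  loss_x100 model
8    cifar         44    m5
5    squad         87    m5
4     imdb        106    m5
3    squad        146    m5
1     wiki        153    m3
6    cifar        194    m3
2       c4        221    m3
10   mnist        289    m3
11      c4        304    m5
9     imdb        316    m3
7     wiki        397    m5
take 9 rows with smallest loss_x100:
   dataset  loss_x100 model
8    cifar         44    m5
5    squad         87    m5
4     imdb        106    m5
3    squad        146    m5
1     wiki        153    m3
6    cifar        194    m3
2       c4        221    m3
10   mnist        289    m3
11      c4        304    m5
filter rows where loss_x100 <= 194:
  dataset  loss_x100 model
8   cifar         44    m5
5   squad         87    m5
4    imdb        106    m5
3   squad        146    m5
1    wiki        153    m3
6   cifar        194    m3
add column loss_x100_x2 = t['loss_x100'] * 2:
  dataset  loss_x100 model  loss_x100_x2
8   cifar         44    m5            88
5   squad         87    m5           174
4    imdb        106    m5           212
3   squad        146    m5           292
1    wiki        153    m3           306
6   cifar        194    m3           388
Taking the value at position 4, column 'loss_x100_x2' gives 306.

306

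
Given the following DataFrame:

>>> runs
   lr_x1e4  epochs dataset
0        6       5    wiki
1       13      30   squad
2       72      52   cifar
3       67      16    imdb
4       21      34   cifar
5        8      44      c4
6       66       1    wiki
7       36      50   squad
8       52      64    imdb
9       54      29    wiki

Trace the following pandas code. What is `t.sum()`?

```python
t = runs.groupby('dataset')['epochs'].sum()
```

group by dataset, sum of epochs:
dataset
c4       44
cifar    86
imdb     80
squad    80
wiki     35
Name: epochs, dtype: int64

325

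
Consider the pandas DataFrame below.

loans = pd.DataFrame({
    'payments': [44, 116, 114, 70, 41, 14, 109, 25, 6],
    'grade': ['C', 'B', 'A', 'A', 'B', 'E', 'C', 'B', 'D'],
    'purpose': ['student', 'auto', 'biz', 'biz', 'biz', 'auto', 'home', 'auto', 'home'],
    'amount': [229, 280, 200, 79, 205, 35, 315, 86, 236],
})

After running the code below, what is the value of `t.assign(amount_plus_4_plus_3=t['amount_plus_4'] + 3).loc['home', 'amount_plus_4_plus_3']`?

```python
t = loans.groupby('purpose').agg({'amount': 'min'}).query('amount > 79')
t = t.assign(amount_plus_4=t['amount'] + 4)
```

243

group by purpose, min of amount:
         amount
purpose        
auto         35
biz          79
home        236
student     229
filter rows where amount > 79:
         amount
purpose        
home        236
student     229
add column amount_plus_4 = t['amount'] + 4:
         amount  amount_plus_4
purpose                       
home        236            240
student     229            233
add column amount_plus_4_plus_3 = t['amount_plus_4'] + 3:
         amount  amount_plus_4  amount_plus_4_plus_3
purpose                                             
home        236            240                   243
student     229            233                   236
Hence 243.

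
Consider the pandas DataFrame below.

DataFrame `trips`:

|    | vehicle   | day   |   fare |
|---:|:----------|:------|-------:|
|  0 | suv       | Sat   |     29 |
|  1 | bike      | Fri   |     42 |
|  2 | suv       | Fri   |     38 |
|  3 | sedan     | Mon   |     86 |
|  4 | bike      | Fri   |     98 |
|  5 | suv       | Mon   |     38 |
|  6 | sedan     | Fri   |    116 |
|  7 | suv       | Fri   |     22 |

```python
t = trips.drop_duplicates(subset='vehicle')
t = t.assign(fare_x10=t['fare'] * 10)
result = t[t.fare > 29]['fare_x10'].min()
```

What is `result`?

420

drop duplicate vehicle (keep=first):
  vehicle  day  fare
0     suv  Sat    29
1    bike  Fri    42
3   sedan  Mon    86
add column fare_x10 = t['fare'] * 10:
  vehicle  day  fare  fare_x10
0     suv  Sat    29       290
1    bike  Fri    42       420
3   sedan  Mon    86       860
filter rows where fare > 29:
  vehicle  day  fare  fare_x10
1    bike  Fri    42       420
3   sedan  Mon    86       860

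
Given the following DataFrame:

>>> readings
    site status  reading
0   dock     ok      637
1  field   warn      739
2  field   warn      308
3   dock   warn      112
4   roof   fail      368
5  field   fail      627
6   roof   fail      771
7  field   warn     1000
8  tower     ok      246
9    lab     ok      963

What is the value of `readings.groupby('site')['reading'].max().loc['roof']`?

771

group by site, max of reading:
site
dock      637
field    1000
lab       963
roof      771
tower     246
Name: reading, dtype: int64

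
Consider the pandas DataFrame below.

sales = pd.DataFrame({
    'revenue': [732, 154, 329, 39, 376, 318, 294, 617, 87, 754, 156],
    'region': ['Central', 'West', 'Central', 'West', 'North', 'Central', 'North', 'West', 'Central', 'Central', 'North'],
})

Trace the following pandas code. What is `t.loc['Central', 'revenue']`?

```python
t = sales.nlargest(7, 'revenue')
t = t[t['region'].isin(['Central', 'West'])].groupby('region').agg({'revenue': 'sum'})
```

take 7 rows with largest revenue:
   revenue   region
9      754  Central
0      732  Central
7      617     West
4      376    North
2      329  Central
5      318  Central
6      294    North
filter rows where region in ['Central', 'West']:
   revenue   region
9      754  Central
0      732  Central
7      617     West
2      329  Central
5      318  Central
group by region, sum of revenue:
         revenue
region          
Central     2133
West         617
value at row 'Central', column 'revenue' → 2133

2133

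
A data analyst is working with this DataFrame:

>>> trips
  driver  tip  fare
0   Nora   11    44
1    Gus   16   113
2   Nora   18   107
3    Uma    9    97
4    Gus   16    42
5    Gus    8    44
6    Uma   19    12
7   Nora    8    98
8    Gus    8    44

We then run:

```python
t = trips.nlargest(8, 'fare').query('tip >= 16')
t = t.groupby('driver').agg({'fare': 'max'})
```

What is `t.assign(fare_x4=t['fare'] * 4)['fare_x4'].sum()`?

take 8 rows with largest fare:
  driver  tip  fare
1    Gus   16   113
2   Nora   18   107
7   Nora    8    98
3    Uma    9    97
0   Nora   11    44
5    Gus    8    44
8    Gus    8    44
4    Gus   16    42
filter rows where tip >= 16:
  driver  tip  fare
1    Gus   16   113
2   Nora   18   107
4    Gus   16    42
group by driver, max of fare:
        fare
driver      
Gus      113
Nora     107
add column fare_x4 = t['fare'] * 4:
        fare  fare_x4
driver               
Gus      113      452
Nora     107      428
Then the sum of column 'fare_x4': 880

880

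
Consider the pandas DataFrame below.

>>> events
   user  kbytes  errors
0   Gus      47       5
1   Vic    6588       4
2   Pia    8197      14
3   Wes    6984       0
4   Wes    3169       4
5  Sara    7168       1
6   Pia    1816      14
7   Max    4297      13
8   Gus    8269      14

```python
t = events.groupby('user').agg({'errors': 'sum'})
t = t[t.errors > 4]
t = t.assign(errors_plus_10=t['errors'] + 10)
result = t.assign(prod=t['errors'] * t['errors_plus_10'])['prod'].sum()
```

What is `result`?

group by user, sum of errors:
      errors
user        
Gus       19
Max       13
Pia       28
Sara       1
Vic        4
Wes        4
filter rows where errors > 4:
      errors
user        
Gus       19
Max       13
Pia       28
add column errors_plus_10 = t['errors'] + 10:
      errors  errors_plus_10
user                        
Gus       19              29
Max       13              23
Pia       28              38
add column prod = t['errors'] * t['errors_plus_10']:
      errors  errors_plus_10  prod
user                              
Gus       19              29   551
Max       13              23   299
Pia       28              38  1064
Reading off the sum of column 'prod', we get 1914.

1914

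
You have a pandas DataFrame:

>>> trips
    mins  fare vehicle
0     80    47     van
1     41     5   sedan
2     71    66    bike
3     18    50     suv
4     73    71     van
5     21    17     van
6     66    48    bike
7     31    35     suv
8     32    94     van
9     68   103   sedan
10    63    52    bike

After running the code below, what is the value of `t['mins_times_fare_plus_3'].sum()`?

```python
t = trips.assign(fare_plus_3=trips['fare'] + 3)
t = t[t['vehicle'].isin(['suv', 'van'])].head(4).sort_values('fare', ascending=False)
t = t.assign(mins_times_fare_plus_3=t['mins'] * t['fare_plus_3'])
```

10776

add column fare_plus_3 = trips['fare'] + 3:
    mins  fare vehicle  fare_plus_3
0     80    47     van           50
1     41     5   sedan            8
2     71    66    bike           69
3     18    50     suv           53
4     73    71     van           74
5     21    17     van           20
6     66    48    bike           51
7     31    35     suv           38
8     32    94     van           97
9     68   103   sedan          106
10    63    52    bike           55
filter rows where vehicle in ['suv', 'van']:
   mins  fare vehicle  fare_plus_3
0    80    47     van           50
3    18    50     suv           53
4    73    71     van           74
5    21    17     van           20
7    31    35     suv           38
8    32    94     van           97
take first 4 rows:
   mins  fare vehicle  fare_plus_3
0    80    47     van           50
3    18    50     suv           53
4    73    71     van           74
5    21    17     van           20
sort by fare descending:
   mins  fare vehicle  fare_plus_3
4    73    71     van           74
3    18    50     suv           53
0    80    47     van           50
5    21    17     van           20
add column mins_times_fare_plus_3 = t['mins'] * t['fare_plus_3']:
   mins  fare vehicle  fare_plus_3  mins_times_fare_plus_3
4    73    71     van           74                    5402
3    18    50     suv           53                     954
0    80    47     van           50                    4000
5    21    17     van           20                     420
Then the sum of column 'mins_times_fare_plus_3': 10776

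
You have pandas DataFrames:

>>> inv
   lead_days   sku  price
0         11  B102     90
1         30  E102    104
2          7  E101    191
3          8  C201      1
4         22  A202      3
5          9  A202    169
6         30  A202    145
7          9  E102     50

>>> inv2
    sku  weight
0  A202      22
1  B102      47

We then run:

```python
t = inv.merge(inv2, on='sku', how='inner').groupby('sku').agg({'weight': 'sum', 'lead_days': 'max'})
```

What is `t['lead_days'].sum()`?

41

merge on 'sku' (how='inner') → 4 rows:
   lead_days   sku  price  weight
0         11  B102     90      47
1         22  A202      3      22
2          9  A202    169      22
3         30  A202    145      22
group by sku: sum(weight), max(lead_days):
      weight  lead_days
sku                    
A202      66         30
B102      47         11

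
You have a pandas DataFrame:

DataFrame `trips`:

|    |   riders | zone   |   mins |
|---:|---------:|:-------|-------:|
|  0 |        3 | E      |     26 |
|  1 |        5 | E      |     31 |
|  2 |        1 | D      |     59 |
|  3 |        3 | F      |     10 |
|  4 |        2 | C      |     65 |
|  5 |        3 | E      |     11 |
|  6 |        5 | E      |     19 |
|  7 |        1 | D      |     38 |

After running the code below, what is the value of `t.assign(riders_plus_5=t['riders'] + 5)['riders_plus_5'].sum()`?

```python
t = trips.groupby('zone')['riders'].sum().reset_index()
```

group by zone, sum of riders:
zone
C     2
D     2
E    16
F     3
Name: riders, dtype: int64
reset_index():
  zone  riders
0    C       2
1    D       2
2    E      16
3    F       3
add column riders_plus_5 = t['riders'] + 5:
  zone  riders  riders_plus_5
0    C       2              7
1    D       2              7
2    E      16             21
3    F       3              8
Then the sum of column 'riders_plus_5': 43

43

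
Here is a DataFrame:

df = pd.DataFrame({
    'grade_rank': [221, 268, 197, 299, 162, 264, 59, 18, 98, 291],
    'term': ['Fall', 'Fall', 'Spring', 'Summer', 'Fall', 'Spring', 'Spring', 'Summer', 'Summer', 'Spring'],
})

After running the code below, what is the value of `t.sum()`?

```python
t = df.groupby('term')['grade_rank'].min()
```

239

group by term, min of grade_rank:
term
Fall      162
Spring     59
Summer     18
Name: grade_rank, dtype: int64
Hence 239.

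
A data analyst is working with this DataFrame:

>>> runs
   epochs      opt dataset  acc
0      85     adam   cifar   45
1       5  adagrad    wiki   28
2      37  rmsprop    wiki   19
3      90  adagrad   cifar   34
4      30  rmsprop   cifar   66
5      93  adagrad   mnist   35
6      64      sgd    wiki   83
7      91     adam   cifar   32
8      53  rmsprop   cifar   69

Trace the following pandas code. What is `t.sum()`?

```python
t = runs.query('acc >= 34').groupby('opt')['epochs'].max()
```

295

filter rows where acc >= 34:
   epochs      opt dataset  acc
0      85     adam   cifar   45
3      90  adagrad   cifar   34
4      30  rmsprop   cifar   66
5      93  adagrad   mnist   35
6      64      sgd    wiki   83
8      53  rmsprop   cifar   69
group by opt, max of epochs:
opt
adagrad    93
adam       85
rmsprop    53
sgd        64
Name: epochs, dtype: int64
Taking the sum of the resulting series gives 295.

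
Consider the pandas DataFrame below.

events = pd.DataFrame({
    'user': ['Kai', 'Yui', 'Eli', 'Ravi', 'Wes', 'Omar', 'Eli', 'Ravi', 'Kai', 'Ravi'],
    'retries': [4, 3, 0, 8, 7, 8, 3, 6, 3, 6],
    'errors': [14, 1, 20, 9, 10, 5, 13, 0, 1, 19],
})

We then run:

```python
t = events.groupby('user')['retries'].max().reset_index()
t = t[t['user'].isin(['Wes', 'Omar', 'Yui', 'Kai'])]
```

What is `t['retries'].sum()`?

22

group by user, max of retries:
user
Eli     3
Kai     4
Omar    8
Ravi    8
Wes     7
Yui     3
Name: retries, dtype: int64
reset_index():
   user  retries
0   Eli        3
1   Kai        4
2  Omar        8
3  Ravi        8
4   Wes        7
5   Yui        3
filter rows where user in ['Wes', 'Omar', 'Yui', 'Kai']:
   user  retries
1   Kai        4
2  Omar        8
4   Wes        7
5   Yui        3
So sum() = 22.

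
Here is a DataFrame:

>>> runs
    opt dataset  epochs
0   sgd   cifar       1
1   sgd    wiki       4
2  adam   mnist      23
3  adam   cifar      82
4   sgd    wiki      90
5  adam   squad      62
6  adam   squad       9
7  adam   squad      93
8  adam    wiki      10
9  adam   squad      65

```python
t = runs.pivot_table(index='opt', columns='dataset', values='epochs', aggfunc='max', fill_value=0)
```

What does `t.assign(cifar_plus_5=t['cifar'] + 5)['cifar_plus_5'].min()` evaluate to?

6

pivot: rows=opt, cols=dataset, max(epochs):
dataset  cifar  mnist  squad  wiki
opt                               
adam        82     23     93    10
sgd          1      0      0    90
add column cifar_plus_5 = t['cifar'] + 5:
dataset  cifar  mnist  squad  wiki  cifar_plus_5
opt                                             
adam        82     23     93    10            87
sgd          1      0      0    90             6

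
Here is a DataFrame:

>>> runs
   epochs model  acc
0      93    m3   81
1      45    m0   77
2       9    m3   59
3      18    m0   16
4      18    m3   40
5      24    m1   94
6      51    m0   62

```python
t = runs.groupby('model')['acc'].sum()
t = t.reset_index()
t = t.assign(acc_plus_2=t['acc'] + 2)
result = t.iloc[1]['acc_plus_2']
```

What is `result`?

96

group by model, sum of acc:
model
m0    155
m1     94
m3    180
Name: acc, dtype: int64
reset_index():
  model  acc
0    m0  155
1    m1   94
2    m3  180
add column acc_plus_2 = t['acc'] + 2:
  model  acc  acc_plus_2
0    m0  155         157
1    m1   94          96
2    m3  180         182
The value at position 1, column 'acc_plus_2' is 96.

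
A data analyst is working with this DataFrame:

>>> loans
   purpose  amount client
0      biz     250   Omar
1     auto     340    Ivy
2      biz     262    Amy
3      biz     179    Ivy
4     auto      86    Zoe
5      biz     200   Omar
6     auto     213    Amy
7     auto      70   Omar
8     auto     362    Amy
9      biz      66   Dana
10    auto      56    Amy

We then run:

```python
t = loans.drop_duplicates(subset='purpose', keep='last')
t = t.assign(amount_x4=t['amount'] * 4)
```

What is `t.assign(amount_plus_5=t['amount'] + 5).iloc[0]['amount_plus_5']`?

drop duplicate purpose (keep=last):
   purpose  amount client
9      biz      66   Dana
10    auto      56    Amy
add column amount_x4 = t['amount'] * 4:
   purpose  amount client  amount_x4
9      biz      66   Dana        264
10    auto      56    Amy        224
add column amount_plus_5 = t['amount'] + 5:
   purpose  amount client  amount_x4  amount_plus_5
9      biz      66   Dana        264             71
10    auto      56    Amy        224             61
Then the value at position 0, column 'amount_plus_5': 71

71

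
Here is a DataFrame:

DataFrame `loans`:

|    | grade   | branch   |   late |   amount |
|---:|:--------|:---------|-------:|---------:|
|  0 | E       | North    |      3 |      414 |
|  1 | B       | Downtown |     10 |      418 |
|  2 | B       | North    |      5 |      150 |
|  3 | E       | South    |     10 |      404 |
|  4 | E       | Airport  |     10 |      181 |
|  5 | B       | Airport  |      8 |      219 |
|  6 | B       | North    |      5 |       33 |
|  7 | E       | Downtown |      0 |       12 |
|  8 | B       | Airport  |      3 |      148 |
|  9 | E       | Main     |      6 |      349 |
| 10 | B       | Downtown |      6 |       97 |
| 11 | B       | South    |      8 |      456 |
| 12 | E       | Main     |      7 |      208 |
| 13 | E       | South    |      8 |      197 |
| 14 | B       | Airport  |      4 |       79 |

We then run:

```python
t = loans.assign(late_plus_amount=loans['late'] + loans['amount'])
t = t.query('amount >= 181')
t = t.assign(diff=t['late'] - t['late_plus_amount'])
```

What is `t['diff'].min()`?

add column late_plus_amount = loans['late'] + loans['amount']:
   grade    branch  late  amount  late_plus_amount
0      E     North     3     414               417
1      B  Downtown    10     418               428
2      B     North     5     150               155
3      E     South    10     404               414
4      E   Airport    10     181               191
5      B   Airport     8     219               227
6      B     North     5      33                38
7      E  Downtown     0      12                12
8      B   Airport     3     148               151
9      E      Main     6     349               355
10     B  Downtown     6      97               103
11     B     South     8     456               464
12     E      Main     7     208               215
13     E     South     8     197               205
14     B   Airport     4      79                83
filter rows where amount >= 181:
   grade    branch  late  amount  late_plus_amount
0      E     North     3     414               417
1      B  Downtown    10     418               428
3      E     South    10     404               414
4      E   Airport    10     181               191
5      B   Airport     8     219               227
9      E      Main     6     349               355
11     B     South     8     456               464
12     E      Main     7     208               215
13     E     South     8     197               205
add column diff = t['late'] - t['late_plus_amount']:
   grade    branch  late  amount  late_plus_amount  diff
0      E     North     3     414               417  -414
1      B  Downtown    10     418               428  -418
3      E     South    10     404               414  -404
4      E   Airport    10     181               191  -181
5      B   Airport     8     219               227  -219
9      E      Main     6     349               355  -349
11     B     South     8     456               464  -456
12     E      Main     7     208               215  -208
13     E     South     8     197               205  -197

-456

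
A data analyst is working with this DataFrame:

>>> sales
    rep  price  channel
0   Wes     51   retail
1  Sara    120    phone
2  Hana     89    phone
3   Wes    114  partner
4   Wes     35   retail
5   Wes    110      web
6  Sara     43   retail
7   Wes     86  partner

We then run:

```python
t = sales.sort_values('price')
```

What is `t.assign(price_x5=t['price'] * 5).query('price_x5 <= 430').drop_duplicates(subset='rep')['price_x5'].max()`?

215

sort by price:
    rep  price  channel
4   Wes     35   retail
6  Sara     43   retail
0   Wes     51   retail
7   Wes     86  partner
2  Hana     89    phone
5   Wes    110      web
3   Wes    114  partner
1  Sara    120    phone
add column price_x5 = t['price'] * 5:
    rep  price  channel  price_x5
4   Wes     35   retail       175
6  Sara     43   retail       215
0   Wes     51   retail       255
7   Wes     86  partner       430
2  Hana     89    phone       445
5   Wes    110      web       550
3   Wes    114  partner       570
1  Sara    120    phone       600
filter rows where price_x5 <= 430:
    rep  price  channel  price_x5
4   Wes     35   retail       175
6  Sara     43   retail       215
0   Wes     51   retail       255
7   Wes     86  partner       430
drop duplicate rep (keep=first):
    rep  price channel  price_x5
4   Wes     35  retail       175
6  Sara     43  retail       215
Taking the max of column 'price_x5' gives 215.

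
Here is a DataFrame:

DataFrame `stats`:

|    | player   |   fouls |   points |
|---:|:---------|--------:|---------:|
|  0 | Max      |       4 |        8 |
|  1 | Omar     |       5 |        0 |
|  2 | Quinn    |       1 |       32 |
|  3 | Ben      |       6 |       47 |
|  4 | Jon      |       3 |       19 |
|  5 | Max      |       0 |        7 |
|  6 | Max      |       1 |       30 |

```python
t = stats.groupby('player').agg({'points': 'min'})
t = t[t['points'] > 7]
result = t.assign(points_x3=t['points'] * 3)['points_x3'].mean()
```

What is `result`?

98.0

group by player, min of points:
        points
player        
Ben         47
Jon         19
Max          7
Omar         0
Quinn       32
filter rows where points > 7:
        points
player        
Ben         47
Jon         19
Quinn       32
add column points_x3 = t['points'] * 3:
        points  points_x3
player                   
Ben         47        141
Jon         19         57
Quinn       32         96
Then the mean of column 'points_x3': 98.0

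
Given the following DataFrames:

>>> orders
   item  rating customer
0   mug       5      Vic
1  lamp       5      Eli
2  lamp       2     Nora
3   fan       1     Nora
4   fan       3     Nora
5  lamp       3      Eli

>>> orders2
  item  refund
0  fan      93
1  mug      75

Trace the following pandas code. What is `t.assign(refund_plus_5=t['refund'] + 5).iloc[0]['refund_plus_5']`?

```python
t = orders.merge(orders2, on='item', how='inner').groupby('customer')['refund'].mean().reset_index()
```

merge on 'item' (how='inner') → 3 rows:
  item  rating customer  refund
0  mug       5      Vic      75
1  fan       1     Nora      93
2  fan       3     Nora      93
group by customer, mean of refund:
customer
Nora    93.0
Vic     75.0
Name: refund, dtype: float64
reset_index():
  customer  refund
0     Nora    93.0
1      Vic    75.0
add column refund_plus_5 = t['refund'] + 5:
  customer  refund  refund_plus_5
0     Nora    93.0           98.0
1      Vic    75.0           80.0

98.0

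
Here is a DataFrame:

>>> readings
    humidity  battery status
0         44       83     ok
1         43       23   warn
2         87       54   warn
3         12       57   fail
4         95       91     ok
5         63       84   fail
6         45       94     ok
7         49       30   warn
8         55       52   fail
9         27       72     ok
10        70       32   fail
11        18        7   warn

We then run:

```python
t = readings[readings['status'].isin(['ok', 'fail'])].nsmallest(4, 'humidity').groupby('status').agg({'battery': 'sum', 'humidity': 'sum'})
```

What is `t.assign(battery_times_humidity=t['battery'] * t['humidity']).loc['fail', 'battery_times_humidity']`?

filter rows where status in ['ok', 'fail']:
    humidity  battery status
0         44       83     ok
3         12       57   fail
4         95       91     ok
5         63       84   fail
6         45       94     ok
8         55       52   fail
9         27       72     ok
10        70       32   fail
take 4 rows with smallest humidity:
   humidity  battery status
3        12       57   fail
9        27       72     ok
0        44       83     ok
6        45       94     ok
group by status: sum(battery), sum(humidity):
        battery  humidity
status                   
fail         57        12
ok          249       116
add column battery_times_humidity = t['battery'] * t['humidity']:
        battery  humidity  battery_times_humidity
status                                           
fail         57        12                     684
ok          249       116                   28884

684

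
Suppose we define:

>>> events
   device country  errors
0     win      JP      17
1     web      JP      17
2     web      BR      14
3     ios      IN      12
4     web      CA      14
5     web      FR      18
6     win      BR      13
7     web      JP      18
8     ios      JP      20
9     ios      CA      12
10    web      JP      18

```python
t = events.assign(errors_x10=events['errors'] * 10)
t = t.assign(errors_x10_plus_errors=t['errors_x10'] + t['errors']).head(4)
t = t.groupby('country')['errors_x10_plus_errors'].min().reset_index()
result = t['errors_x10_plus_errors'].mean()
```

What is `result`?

add column errors_x10 = events['errors'] * 10:
   device country  errors  errors_x10
0     win      JP      17         170
1     web      JP      17         170
2     web      BR      14         140
3     ios      IN      12         120
4     web      CA      14         140
5     web      FR      18         180
6     win      BR      13         130
7     web      JP      18         180
8     ios      JP      20         200
9     ios      CA      12         120
10    web      JP      18         180
add column errors_x10_plus_errors = t['errors_x10'] + t['errors']:
   device country  errors  errors_x10  errors_x10_plus_errors
0     win      JP      17         170                     187
1     web      JP      17         170                     187
2     web      BR      14         140                     154
3     ios      IN      12         120                     132
4     web      CA      14         140                     154
5     web      FR      18         180                     198
6     win      BR      13         130                     143
7     web      JP      18         180                     198
8     ios      JP      20         200                     220
9     ios      CA      12         120                     132
10    web      JP      18         180                     198
take first 4 rows:
  device country  errors  errors_x10  errors_x10_plus_errors
0    win      JP      17         170                     187
1    web      JP      17         170                     187
2    web      BR      14         140                     154
3    ios      IN      12         120                     132
group by country, min of errors_x10_plus_errors:
country
BR    154
IN    132
JP    187
Name: errors_x10_plus_errors, dtype: int64
reset_index():
  country  errors_x10_plus_errors
0      BR                     154
1      IN                     132
2      JP                     187
mean of column 'errors_x10_plus_errors' → 157.666666667

157.666666667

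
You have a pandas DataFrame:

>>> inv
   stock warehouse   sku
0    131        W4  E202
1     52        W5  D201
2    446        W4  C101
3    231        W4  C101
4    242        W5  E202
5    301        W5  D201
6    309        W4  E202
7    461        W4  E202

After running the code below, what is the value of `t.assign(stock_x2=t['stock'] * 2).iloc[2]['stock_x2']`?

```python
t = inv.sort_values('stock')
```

462

sort by stock:
   stock warehouse   sku
1     52        W5  D201
0    131        W4  E202
3    231        W4  C101
4    242        W5  E202
5    301        W5  D201
6    309        W4  E202
2    446        W4  C101
7    461        W4  E202
add column stock_x2 = t['stock'] * 2:
   stock warehouse   sku  stock_x2
1     52        W5  D201       104
0    131        W4  E202       262
3    231        W4  C101       462
4    242        W5  E202       484
5    301        W5  D201       602
6    309        W4  E202       618
2    446        W4  C101       892
7    461        W4  E202       922
value at position 2, column 'stock_x2' → 462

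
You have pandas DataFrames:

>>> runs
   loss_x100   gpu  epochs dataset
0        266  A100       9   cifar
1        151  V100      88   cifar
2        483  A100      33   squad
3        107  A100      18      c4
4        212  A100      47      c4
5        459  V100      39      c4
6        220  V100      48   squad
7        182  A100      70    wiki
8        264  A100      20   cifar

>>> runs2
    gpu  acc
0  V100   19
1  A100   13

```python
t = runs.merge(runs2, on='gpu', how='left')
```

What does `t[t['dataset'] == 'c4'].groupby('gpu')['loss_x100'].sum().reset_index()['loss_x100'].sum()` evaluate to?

778

merge on 'gpu' (how='left') → 9 rows:
   loss_x100   gpu  epochs dataset  acc
0        266  A100       9   cifar   13
1        151  V100      88   cifar   19
2        483  A100      33   squad   13
3        107  A100      18      c4   13
4        212  A100      47      c4   13
5        459  V100      39      c4   19
6        220  V100      48   squad   19
7        182  A100      70    wiki   13
8        264  A100      20   cifar   13
filter rows where dataset == 'c4':
   loss_x100   gpu  epochs dataset  acc
3        107  A100      18      c4   13
4        212  A100      47      c4   13
5        459  V100      39      c4   19
group by gpu, sum of loss_x100:
gpu
A100    319
V100    459
Name: loss_x100, dtype: int64
reset_index():
    gpu  loss_x100
0  A100        319
1  V100        459
sum of column 'loss_x100' → 778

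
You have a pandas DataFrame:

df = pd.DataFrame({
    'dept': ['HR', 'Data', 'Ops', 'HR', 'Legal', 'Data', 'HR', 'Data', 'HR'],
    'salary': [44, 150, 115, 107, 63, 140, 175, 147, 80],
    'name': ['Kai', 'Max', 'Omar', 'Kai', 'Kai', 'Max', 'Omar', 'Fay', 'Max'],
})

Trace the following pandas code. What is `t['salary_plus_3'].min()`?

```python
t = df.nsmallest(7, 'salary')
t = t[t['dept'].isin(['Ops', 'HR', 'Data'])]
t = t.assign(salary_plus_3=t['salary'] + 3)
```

take 7 rows with smallest salary:
    dept  salary  name
0     HR      44   Kai
4  Legal      63   Kai
8     HR      80   Max
3     HR     107   Kai
2    Ops     115  Omar
5   Data     140   Max
7   Data     147   Fay
filter rows where dept in ['Ops', 'HR', 'Data']:
   dept  salary  name
0    HR      44   Kai
8    HR      80   Max
3    HR     107   Kai
2   Ops     115  Omar
5  Data     140   Max
7  Data     147   Fay
add column salary_plus_3 = t['salary'] + 3:
   dept  salary  name  salary_plus_3
0    HR      44   Kai             47
8    HR      80   Max             83
3    HR     107   Kai            110
2   Ops     115  Omar            118
5  Data     140   Max            143
7  Data     147   Fay            150

47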